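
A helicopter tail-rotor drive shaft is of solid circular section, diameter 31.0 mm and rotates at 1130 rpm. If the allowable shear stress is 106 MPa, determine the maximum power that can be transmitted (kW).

J = πd⁴/32 = π(0.0310)⁴/32 = 9.067×10^-8 m⁴.
T_max = τ_allow·J/r = 1.06×10^8 × 9.067×10^-8 / 0.0155 = 620.0 N·m.
ω = 2π·1130/60 = 118.3 rad/s, so P_max = T_max·ω = 7.337×10^4 W.

73.4 kW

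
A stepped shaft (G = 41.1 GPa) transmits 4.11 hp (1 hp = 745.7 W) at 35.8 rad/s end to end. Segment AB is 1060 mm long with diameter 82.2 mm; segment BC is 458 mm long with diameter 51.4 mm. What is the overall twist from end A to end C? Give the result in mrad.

ω = 35.8 rad/s, so T = P/ω = 4.11×745.7 / 35.80 = 85.61 N·m.
J_AB = π(0.0822)⁴/32 = 4.48×10^-6 m⁴; J_BC = π(0.0514)⁴/32 = 6.85×10^-7 m⁴.
θ = (T/G)·Σ L_i/J_i = (85.61/41.1×10⁹)·(1.06/4.48×10^-6 + 0.458/6.85×10^-7) = 1.885×10^-3 rad.

1.88 mrad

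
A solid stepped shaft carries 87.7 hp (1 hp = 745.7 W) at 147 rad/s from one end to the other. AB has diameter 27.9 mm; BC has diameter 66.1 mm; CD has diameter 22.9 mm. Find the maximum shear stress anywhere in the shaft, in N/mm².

ω = 147 rad/s, so T = P/ω = 87.7×745.7 / 147.0 = 444.9 N·m.
Under the same torque, τ_max = 16T/(πd³) is largest where d is smallest — segment CD (d = 22.9 mm).
τ_max = 16·444.9/(π·(0.0229)³) = 1.887×10^8 Pa.

189 N/mm²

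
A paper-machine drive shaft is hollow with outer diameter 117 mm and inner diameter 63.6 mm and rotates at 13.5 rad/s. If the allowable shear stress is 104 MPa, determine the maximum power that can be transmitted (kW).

J = π(d_o⁴ − d_i⁴)/32 = π(0.117⁴ − 0.0636⁴)/32 = 1.679×10^-5 m⁴.
T_max = τ_allow·J/r = 1.04×10^8 × 1.679×10^-5 / 0.0585 = 29850 N·m.
ω = 13.5 rad/s, so P_max = T_max·ω = 4.030×10^5 W.

403 kW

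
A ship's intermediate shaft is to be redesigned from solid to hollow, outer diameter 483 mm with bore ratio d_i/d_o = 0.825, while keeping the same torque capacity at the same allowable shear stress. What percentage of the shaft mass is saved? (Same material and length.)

Equal τ_max and T ⇒ the solid shaft needs d_s³ = d_o³(1−k⁴), so d_s = 483·(1−0.825⁴)^(1/3) = 392.5 mm.
Area ratio A_h/A_s = d_o²(1−k²)/d_s² = (1−k²)/(1−k⁴)^(2/3) = 0.4836.
Mass saving = 1 − 0.4836 = 51.6 %.

51.6 %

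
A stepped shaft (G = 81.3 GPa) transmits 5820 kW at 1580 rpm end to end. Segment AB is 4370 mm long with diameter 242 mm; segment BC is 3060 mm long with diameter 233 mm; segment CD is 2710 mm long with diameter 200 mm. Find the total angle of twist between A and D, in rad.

0.0177 rad

ω = 2π·1580/60 = 165.5 rad/s, so T = P/ω = 5820×10³ / 165.5 = 35180 N·m.
J_AB = π(0.242)⁴/32 = 3.37×10^-4 m⁴; J_BC = π(0.233)⁴/32 = 2.89×10^-4 m⁴; J_CD = π(0.200)⁴/32 = 1.57×10^-4 m⁴.
θ = (T/G)·Σ L_i/J_i = (35180/81.3×10⁹)·(4.37/3.37×10^-4 + 3.06/2.89×10^-4 + 2.71/1.57×10^-4) = 0.01766 rad.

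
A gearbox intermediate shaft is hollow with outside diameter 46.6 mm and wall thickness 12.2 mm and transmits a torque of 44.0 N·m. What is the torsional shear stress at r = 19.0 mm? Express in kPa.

1900 kPa

J = π(d_o⁴ − d_i⁴)/32 = π(0.0466⁴ − 0.0222⁴)/32 = 4.391×10^-7 m⁴.
Shear stress varies linearly with radius: τ = T·r/J = 44.00 × 0.0190 / 4.391×10^-7 = 1.904×10^6 Pa.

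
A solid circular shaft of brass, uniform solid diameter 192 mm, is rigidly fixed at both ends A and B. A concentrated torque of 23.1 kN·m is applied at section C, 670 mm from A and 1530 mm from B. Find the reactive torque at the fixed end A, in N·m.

16100 N·m

With uniform GJ and both ends fixed, compatibility θ_AC = θ_CB gives T_A·a = T_B·b, together with T_A + T_B = T₀.
T_A = T₀·b/(a+b) = 23100·1530/2200 = 16060 N·m; T_B = 7035 N·m.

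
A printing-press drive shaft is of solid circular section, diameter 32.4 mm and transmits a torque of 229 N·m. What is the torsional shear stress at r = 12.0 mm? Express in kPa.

J = πd⁴/32 = π(0.0324)⁴/32 = 1.082×10^-7 m⁴.
Shear stress varies linearly with radius: τ = T·r/J = 229.0 × 0.0120 / 1.082×10^-7 = 2.540×10^7 Pa.

25400 kPa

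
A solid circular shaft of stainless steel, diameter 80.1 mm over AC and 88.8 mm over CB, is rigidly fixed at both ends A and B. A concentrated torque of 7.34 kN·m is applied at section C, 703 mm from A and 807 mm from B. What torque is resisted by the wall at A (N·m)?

3170 N·m

Compatibility: T_A·a/J_AC = T_B·b/J_CB with T_A + T_B = T₀.
J_AC = 4.04×10^-6 m⁴, J_CB = 6.10×10^-6 m⁴, so T_A = T₀·(J_AC/a)/((J_AC/a)+(J_CB/b)) = 3169 N·m, T_B = 4171 N·m.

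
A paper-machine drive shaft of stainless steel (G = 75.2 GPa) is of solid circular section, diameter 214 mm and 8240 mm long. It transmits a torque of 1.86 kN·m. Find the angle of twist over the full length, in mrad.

J = πd⁴/32 = π(0.214)⁴/32 = 2.059×10^-4 m⁴.
θ = T·L/(G·J) = 1860 × 8.24 / (75.2×10⁹ × 2.059×10^-4) = 9.898×10^-4 rad.

0.990 mrad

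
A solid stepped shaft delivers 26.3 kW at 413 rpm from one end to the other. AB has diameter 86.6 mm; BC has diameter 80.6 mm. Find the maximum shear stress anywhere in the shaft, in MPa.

5.91 MPa

ω = 2π·413/60 = 43.25 rad/s, so T = P/ω = 26.3×10³ / 43.25 = 608.1 N·m.
Under the same torque, τ_max = 16T/(πd³) is largest where d is smallest — segment BC (d = 80.6 mm).
τ_max = 16·608.1/(π·(0.0806)³) = 5.915×10^6 Pa.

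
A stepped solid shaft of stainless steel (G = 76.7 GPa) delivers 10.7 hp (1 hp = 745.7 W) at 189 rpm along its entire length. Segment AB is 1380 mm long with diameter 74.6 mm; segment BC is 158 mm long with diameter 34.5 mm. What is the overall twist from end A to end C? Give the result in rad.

ω = 2π·189/60 = 19.79 rad/s, so T = P/ω = 10.7×745.7 / 19.79 = 403.1 N·m.
J_AB = π(0.0746)⁴/32 = 3.04×10^-6 m⁴; J_BC = π(0.0345)⁴/32 = 1.39×10^-7 m⁴.
θ = (T/G)·Σ L_i/J_i = (403.1/76.7×10⁹)·(1.38/3.04×10^-6 + 0.158/1.39×10^-7) = 8.356×10^-3 rad.

0.00836 rad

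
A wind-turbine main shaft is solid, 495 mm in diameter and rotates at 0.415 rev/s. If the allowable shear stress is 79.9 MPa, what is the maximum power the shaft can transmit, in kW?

4960 kW

J = πd⁴/32 = π(0.495)⁴/32 = 5.894×10^-3 m⁴.
T_max = τ_allow·J/r = 7.99×10^7 × 5.894×10^-3 / 0.247 = 1.903e6 N·m.
ω = 2π·0.415 = 2.608 rad/s, so P_max = T_max·ω = 4.962×10^6 W.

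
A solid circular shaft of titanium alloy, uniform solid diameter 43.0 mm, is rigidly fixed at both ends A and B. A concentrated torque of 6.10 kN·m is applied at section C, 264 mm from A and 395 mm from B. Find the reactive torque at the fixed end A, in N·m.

3660 N·m

With uniform GJ and both ends fixed, compatibility θ_AC = θ_CB gives T_A·a = T_B·b, together with T_A + T_B = T₀.
T_A = T₀·b/(a+b) = 6100·395/659.0 = 3656 N·m; T_B = 2444 N·m.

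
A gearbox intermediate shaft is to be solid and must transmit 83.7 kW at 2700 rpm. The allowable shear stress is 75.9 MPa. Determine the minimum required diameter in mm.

27.1 mm

ω = 2π·2700/60 = 282.7 rad/s, so T = P/ω = 83.7×10³ / 282.7 = 296.0 N·m.
For a solid shaft τ_max = 16T/(πd³), so d = (16T/(π τ_allow))^(1/3) = (16·296.0/(π·7.59×10^7))^(1/3) = 0.02708 m.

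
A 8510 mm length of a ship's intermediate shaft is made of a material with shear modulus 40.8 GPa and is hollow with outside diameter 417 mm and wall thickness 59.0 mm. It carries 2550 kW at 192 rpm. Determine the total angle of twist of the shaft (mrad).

12.1 mrad

ω = 2π·192/60 = 20.11 rad/s, so T = P/ω = 2550×10³ / 20.11 = 126800 N·m.
J = π(d_o⁴ − d_i⁴)/32 = π(0.417⁴ − 0.299⁴)/32 = 2.184×10^-3 m⁴.
θ = T·L/(G·J) = 126800 × 8.51 / (40.8×10⁹ × 2.184×10^-3) = 0.01211 rad.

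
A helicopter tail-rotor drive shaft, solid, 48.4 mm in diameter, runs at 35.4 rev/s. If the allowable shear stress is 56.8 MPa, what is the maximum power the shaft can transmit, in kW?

281 kW

J = πd⁴/32 = π(0.0484)⁴/32 = 5.387×10^-7 m⁴.
T_max = τ_allow·J/r = 5.68×10^7 × 5.387×10^-7 / 0.0242 = 1264 N·m.
ω = 2π·35.4 = 222.4 rad/s, so P_max = T_max·ω = 2.813×10^5 W.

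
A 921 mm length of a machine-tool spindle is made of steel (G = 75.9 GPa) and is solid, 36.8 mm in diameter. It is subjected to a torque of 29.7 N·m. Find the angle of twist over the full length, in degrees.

0.115°

J = πd⁴/32 = π(0.0368)⁴/32 = 1.800×10^-7 m⁴.
θ = T·L/(G·J) = 29.70 × 0.921 / (75.9×10⁹ × 1.800×10^-7) = 2.002×10^-3 rad.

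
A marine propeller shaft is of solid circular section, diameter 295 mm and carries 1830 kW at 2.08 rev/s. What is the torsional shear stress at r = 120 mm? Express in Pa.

ω = 2π·2.08 = 13.07 rad/s, so T = P/ω = 1830×10³ / 13.07 = 140000 N·m.
J = πd⁴/32 = π(0.295)⁴/32 = 7.435×10^-4 m⁴.
Shear stress varies linearly with radius: τ = T·r/J = 140000 × 0.120 / 7.435×10^-4 = 2.260×10^7 Pa.

2.26e7 Pa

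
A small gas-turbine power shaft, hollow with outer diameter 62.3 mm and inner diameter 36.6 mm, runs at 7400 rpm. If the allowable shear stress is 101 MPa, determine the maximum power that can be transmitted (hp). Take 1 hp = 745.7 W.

J = π(d_o⁴ − d_i⁴)/32 = π(0.0623⁴ − 0.0366⁴)/32 = 1.303×10^-6 m⁴.
T_max = τ_allow·J/r = 1.01×10^8 × 1.303×10^-6 / 0.0311 = 4224 N·m.
ω = 2π·7400/60 = 774.9 rad/s, so P_max = T_max·ω = 3.273×10^6 W.

4390 hp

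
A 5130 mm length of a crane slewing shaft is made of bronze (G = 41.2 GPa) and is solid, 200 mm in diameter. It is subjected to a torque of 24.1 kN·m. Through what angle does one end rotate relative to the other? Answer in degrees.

J = πd⁴/32 = π(0.200)⁴/32 = 1.571×10^-4 m⁴.
θ = T·L/(G·J) = 24100 × 5.13 / (41.2×10⁹ × 1.571×10^-4) = 0.01910 rad.

1.09°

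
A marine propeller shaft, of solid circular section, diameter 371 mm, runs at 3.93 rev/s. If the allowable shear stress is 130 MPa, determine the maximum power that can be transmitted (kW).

J = πd⁴/32 = π(0.371)⁴/32 = 1.860×10^-3 m⁴.
T_max = τ_allow·J/r = 1.30×10^8 × 1.860×10^-3 / 0.185 = 1.303e6 N·m.
ω = 2π·3.93 = 24.69 rad/s, so P_max = T_max·ω = 3.219×10^7 W.

32200 kW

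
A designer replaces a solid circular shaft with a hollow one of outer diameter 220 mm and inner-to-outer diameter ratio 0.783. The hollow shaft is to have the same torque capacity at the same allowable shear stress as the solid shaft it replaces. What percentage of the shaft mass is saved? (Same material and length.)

Equal τ_max and T ⇒ the solid shaft needs d_s³ = d_o³(1−k⁴), so d_s = 220·(1−0.783⁴)^(1/3) = 188.0 mm.
Area ratio A_h/A_s = d_o²(1−k²)/d_s² = (1−k²)/(1−k⁴)^(2/3) = 0.5298.
Mass saving = 1 − 0.5298 = 47.0 %.

47.0 %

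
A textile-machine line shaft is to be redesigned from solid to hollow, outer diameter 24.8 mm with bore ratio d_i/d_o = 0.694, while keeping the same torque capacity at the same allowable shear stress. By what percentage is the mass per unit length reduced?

38.2 %

Equal τ_max and T ⇒ the solid shaft needs d_s³ = d_o³(1−k⁴), so d_s = 24.8·(1−0.694⁴)^(1/3) = 22.71 mm.
Area ratio A_h/A_s = d_o²(1−k²)/d_s² = (1−k²)/(1−k⁴)^(2/3) = 0.6181.
Mass saving = 1 − 0.6181 = 38.2 %.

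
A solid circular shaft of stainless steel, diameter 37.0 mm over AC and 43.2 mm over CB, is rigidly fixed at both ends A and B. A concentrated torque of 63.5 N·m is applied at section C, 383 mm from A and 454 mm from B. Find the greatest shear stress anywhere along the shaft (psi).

Compatibility: T_A·a/J_AC = T_B·b/J_CB with T_A + T_B = T₀.
J_AC = 1.84×10^-7 m⁴, J_CB = 3.42×10^-7 m⁴, so T_A = T₀·(J_AC/a)/((J_AC/a)+(J_CB/b)) = 24.73 N·m, T_B = 38.77 N·m.
τ in each portion: τ_AC = 2.49×10^6 Pa, τ_CB = 2.45×10^6 Pa; maximum is in AC.
τ_max = T_AC·r/J = 24.73·0.0185/1.84×10^-7 = 2.487×10^6 Pa.

361 psi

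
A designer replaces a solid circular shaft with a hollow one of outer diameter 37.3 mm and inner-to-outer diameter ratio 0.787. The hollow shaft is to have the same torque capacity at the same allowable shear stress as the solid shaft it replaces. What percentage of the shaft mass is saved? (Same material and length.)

Equal τ_max and T ⇒ the solid shaft needs d_s³ = d_o³(1−k⁴), so d_s = 37.3·(1−0.787⁴)^(1/3) = 31.74 mm.
Area ratio A_h/A_s = d_o²(1−k²)/d_s² = (1−k²)/(1−k⁴)^(2/3) = 0.5255.
Mass saving = 1 − 0.5255 = 47.4 %.

47.4 %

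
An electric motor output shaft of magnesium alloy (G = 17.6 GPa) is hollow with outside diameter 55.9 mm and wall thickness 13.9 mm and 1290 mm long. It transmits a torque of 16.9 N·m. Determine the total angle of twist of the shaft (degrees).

J = π(d_o⁴ − d_i⁴)/32 = π(0.0559⁴ − 0.0281⁴)/32 = 8.974×10^-7 m⁴.
θ = T·L/(G·J) = 16.90 × 1.29 / (17.6×10⁹ × 8.974×10^-7) = 1.380×10^-3 rad.

0.0791°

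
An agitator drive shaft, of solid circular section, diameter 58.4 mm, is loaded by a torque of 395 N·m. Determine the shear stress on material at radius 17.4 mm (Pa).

6.02e6 Pa

J = πd⁴/32 = π(0.0584)⁴/32 = 1.142×10^-6 m⁴.
Shear stress varies linearly with radius: τ = T·r/J = 395.0 × 0.0174 / 1.142×10^-6 = 6.019×10^6 Pa.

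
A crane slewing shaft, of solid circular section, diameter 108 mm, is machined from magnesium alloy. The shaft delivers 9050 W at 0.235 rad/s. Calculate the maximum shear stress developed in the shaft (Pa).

ω = 0.235 rad/s, so T = P/ω = 9050 / 0.2350 = 38510 N·m.
J = πd⁴/32 = π(0.108)⁴/32 = 1.336×10^-5 m⁴.
τ_max = T·r/J = 38510 × 0.0540 / 1.336×10^-5 = 1.557×10^8 Pa.

1.56e8 Pa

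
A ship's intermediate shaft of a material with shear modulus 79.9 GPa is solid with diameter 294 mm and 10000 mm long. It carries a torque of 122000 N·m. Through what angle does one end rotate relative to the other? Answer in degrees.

1.19°

J = πd⁴/32 = π(0.294)⁴/32 = 7.335×10^-4 m⁴.
θ = T·L/(G·J) = 122000 × 10.0 / (79.9×10⁹ × 7.335×10^-4) = 0.02082 rad.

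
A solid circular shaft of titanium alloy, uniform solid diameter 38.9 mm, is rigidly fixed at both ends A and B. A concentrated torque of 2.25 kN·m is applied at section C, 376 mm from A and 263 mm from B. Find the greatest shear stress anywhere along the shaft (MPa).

With uniform GJ and both ends fixed, compatibility θ_AC = θ_CB gives T_A·a = T_B·b, together with T_A + T_B = T₀.
T_A = T₀·b/(a+b) = 2250·263/639.0 = 926.1 N·m; T_B = 1324 N·m.
τ in each portion: τ_AC = 8.01×10^7 Pa, τ_CB = 1.15×10^8 Pa; maximum is in CB.
τ_max = T_CB·r/J = 1324·0.0194/2.25×10^-7 = 1.145×10^8 Pa.

115 MPa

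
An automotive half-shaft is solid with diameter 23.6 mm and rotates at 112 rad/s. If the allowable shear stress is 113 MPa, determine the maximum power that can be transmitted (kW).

J = πd⁴/32 = π(0.0236)⁴/32 = 3.045×10^-8 m⁴.
T_max = τ_allow·J/r = 1.13×10^8 × 3.045×10^-8 / 0.0118 = 291.6 N·m.
ω = 112 rad/s, so P_max = T_max·ω = 3.266×10^4 W.

32.7 kW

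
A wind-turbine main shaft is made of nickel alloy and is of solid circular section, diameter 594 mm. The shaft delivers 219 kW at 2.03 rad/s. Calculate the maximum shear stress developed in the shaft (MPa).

2.62 MPa

ω = 2.03 rad/s, so T = P/ω = 219×10³ / 2.030 = 107900 N·m.
J = πd⁴/32 = π(0.594)⁴/32 = 0.01222 m⁴.
τ_max = T·r/J = 107900 × 0.297 / 0.01222 = 2.622×10^6 Pa.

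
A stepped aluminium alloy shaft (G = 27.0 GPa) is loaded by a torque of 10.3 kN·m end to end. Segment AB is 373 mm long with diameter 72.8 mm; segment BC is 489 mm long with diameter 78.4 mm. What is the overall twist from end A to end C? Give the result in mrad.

J_AB = π(0.0728)⁴/32 = 2.76×10^-6 m⁴; J_BC = π(0.0784)⁴/32 = 3.71×10^-6 m⁴.
θ = (T/G)·Σ L_i/J_i = (10300/27.0×10⁹)·(0.373/2.76×10^-6 + 0.489/3.71×10^-6) = 0.1019 rad.

102 mrad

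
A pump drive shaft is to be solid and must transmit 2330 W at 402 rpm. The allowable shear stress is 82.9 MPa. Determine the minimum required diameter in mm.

15.0 mm

ω = 2π·402/60 = 42.10 rad/s, so T = P/ω = 2330 / 42.10 = 55.35 N·m.
For a solid shaft τ_max = 16T/(πd³), so d = (16T/(π τ_allow))^(1/3) = (16·55.35/(π·8.29×10^7))^(1/3) = 0.01504 m.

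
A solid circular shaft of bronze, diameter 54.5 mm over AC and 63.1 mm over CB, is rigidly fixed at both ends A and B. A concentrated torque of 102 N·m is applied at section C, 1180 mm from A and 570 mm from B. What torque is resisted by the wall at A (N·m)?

Compatibility: T_A·a/J_AC = T_B·b/J_CB with T_A + T_B = T₀.
J_AC = 8.66×10^-7 m⁴, J_CB = 1.56×10^-6 m⁴, so T_A = T₀·(J_AC/a)/((J_AC/a)+(J_CB/b)) = 21.61 N·m, T_B = 80.39 N·m.

21.6 N·m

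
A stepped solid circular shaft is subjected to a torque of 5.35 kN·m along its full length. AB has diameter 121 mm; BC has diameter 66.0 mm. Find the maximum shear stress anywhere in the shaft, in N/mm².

94.8 N/mm²

Under the same torque, τ_max = 16T/(πd³) is largest where d is smallest — segment BC (d = 66.0 mm).
τ_max = 16·5350/(π·(0.0660)³) = 9.477×10^7 Pa.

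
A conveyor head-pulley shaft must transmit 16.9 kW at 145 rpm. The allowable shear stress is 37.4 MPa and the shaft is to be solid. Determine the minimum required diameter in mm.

53.3 mm

ω = 2π·145/60 = 15.18 rad/s, so T = P/ω = 16.9×10³ / 15.18 = 1113 N·m.
For a solid shaft τ_max = 16T/(πd³), so d = (16T/(π τ_allow))^(1/3) = (16·1113/(π·3.74×10^7))^(1/3) = 0.05332 m.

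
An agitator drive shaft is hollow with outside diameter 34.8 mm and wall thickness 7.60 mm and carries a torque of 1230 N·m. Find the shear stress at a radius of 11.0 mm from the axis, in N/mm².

104 N/mm²

J = π(d_o⁴ − d_i⁴)/32 = π(0.0348⁴ − 0.0196⁴)/32 = 1.295×10^-7 m⁴.
Shear stress varies linearly with radius: τ = T·r/J = 1230 × 0.0110 / 1.295×10^-7 = 1.045×10^8 Pa.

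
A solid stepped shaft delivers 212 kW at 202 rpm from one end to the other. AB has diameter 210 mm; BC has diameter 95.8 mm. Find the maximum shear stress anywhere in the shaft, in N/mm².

ω = 2π·202/60 = 21.15 rad/s, so T = P/ω = 212×10³ / 21.15 = 10020 N·m.
Under the same torque, τ_max = 16T/(πd³) is largest where d is smallest — segment BC (d = 95.8 mm).
τ_max = 16·10020/(π·(0.0958)³) = 5.805×10^7 Pa.

58.1 N/mm²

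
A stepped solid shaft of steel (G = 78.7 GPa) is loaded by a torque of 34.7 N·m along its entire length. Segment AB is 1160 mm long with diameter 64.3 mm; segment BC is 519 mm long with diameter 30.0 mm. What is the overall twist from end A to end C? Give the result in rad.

0.00318 rad

J_AB = π(0.0643)⁴/32 = 1.68×10^-6 m⁴; J_BC = π(0.0300)⁴/32 = 7.95×10^-8 m⁴.
θ = (T/G)·Σ L_i/J_i = (34.70/78.7×10⁹)·(1.16/1.68×10^-6 + 0.519/7.95×10^-8) = 3.182×10^-3 rad.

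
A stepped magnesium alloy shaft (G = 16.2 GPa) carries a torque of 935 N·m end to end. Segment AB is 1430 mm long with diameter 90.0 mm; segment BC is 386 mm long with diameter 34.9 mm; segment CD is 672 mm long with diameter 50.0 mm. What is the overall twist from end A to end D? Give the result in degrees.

J_AB = π(0.0900)⁴/32 = 6.44×10^-6 m⁴; J_BC = π(0.0349)⁴/32 = 1.46×10^-7 m⁴; J_CD = π(0.0500)⁴/32 = 6.14×10^-7 m⁴.
θ = (T/G)·Σ L_i/J_i = (935.0/16.2×10⁹)·(1.43/6.44×10^-6 + 0.386/1.46×10^-7 + 0.672/6.14×10^-7) = 0.2290 rad.

13.1°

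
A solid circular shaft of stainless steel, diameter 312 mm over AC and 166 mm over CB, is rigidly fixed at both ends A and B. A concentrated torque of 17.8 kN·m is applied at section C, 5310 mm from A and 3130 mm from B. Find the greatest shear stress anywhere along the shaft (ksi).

0.381 ksi

Compatibility: T_A·a/J_AC = T_B·b/J_CB with T_A + T_B = T₀.
J_AC = 9.30×10^-4 m⁴, J_CB = 7.45×10^-5 m⁴, so T_A = T₀·(J_AC/a)/((J_AC/a)+(J_CB/b)) = 15670 N·m, T_B = 2130 N·m.
τ in each portion: τ_AC = 2.63×10^6 Pa, τ_CB = 2.37×10^6 Pa; maximum is in AC.
τ_max = T_AC·r/J = 15670·0.156/9.30×10^-4 = 2.628×10^6 Pa.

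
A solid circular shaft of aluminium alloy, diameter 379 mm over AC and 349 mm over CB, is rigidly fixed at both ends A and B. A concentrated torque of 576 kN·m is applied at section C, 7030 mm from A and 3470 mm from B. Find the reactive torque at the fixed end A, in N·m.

Compatibility: T_A·a/J_AC = T_B·b/J_CB with T_A + T_B = T₀.
J_AC = 2.03×10^-3 m⁴, J_CB = 1.46×10^-3 m⁴, so T_A = T₀·(J_AC/a)/((J_AC/a)+(J_CB/b)) = 234500 N·m, T_B = 341500 N·m.

234000 N·m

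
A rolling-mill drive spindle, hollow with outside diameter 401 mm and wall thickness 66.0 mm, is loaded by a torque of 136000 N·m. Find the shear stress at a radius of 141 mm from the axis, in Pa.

J = π(d_o⁴ − d_i⁴)/32 = π(0.401⁴ − 0.269⁴)/32 = 2.024×10^-3 m⁴.
Shear stress varies linearly with radius: τ = T·r/J = 136000 × 0.141 / 2.024×10^-3 = 9.472×10^6 Pa.

9.47e6 Pa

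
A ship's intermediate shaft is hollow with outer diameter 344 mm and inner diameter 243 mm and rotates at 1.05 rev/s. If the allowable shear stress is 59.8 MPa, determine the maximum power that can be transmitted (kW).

J = π(d_o⁴ − d_i⁴)/32 = π(0.344⁴ − 0.243⁴)/32 = 1.032×10^-3 m⁴.
T_max = τ_allow·J/r = 5.98×10^7 × 1.032×10^-3 / 0.172 = 359000 N·m.
ω = 2π·1.05 = 6.597 rad/s, so P_max = T_max·ω = 2.368×10^6 W.

2370 kW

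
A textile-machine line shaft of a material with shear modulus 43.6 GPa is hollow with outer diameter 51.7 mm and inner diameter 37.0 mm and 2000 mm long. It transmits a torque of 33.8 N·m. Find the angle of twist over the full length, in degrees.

0.172°

J = π(d_o⁴ − d_i⁴)/32 = π(0.0517⁴ − 0.0370⁴)/32 = 5.174×10^-7 m⁴.
θ = T·L/(G·J) = 33.80 × 2.00 / (43.6×10⁹ × 5.174×10^-7) = 2.997×10^-3 rad.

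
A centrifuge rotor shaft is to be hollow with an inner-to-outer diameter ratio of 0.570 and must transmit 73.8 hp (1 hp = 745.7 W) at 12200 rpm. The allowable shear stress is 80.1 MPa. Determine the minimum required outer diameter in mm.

14.5 mm

ω = 2π·12200/60 = 1278 rad/s, so T = P/ω = 73.8×745.7 / 1278 = 43.08 N·m.
For a hollow shaft with d_i/d_o = 0.570: τ_max = 16T/(π d_o³ (1−k⁴)), so d_o = [16T/(π τ_allow (1−k⁴))]^(1/3) = [16·43.08/(π·8.01×10^7·0.8944)]^(1/3) = 0.01452 m.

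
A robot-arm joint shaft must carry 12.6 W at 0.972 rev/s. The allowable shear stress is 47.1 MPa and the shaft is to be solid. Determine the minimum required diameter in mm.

6.06 mm

ω = 2π·0.972 = 6.107 rad/s, so T = P/ω = 12.6 / 6.107 = 2.063 N·m.
For a solid shaft τ_max = 16T/(πd³), so d = (16T/(π τ_allow))^(1/3) = (16·2.063/(π·4.71×10^7))^(1/3) = 0.006065 m.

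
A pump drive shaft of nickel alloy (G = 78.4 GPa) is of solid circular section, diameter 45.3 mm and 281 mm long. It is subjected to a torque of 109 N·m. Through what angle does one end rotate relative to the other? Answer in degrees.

J = πd⁴/32 = π(0.0453)⁴/32 = 4.134×10^-7 m⁴.
θ = T·L/(G·J) = 109.0 × 0.281 / (78.4×10⁹ × 4.134×10^-7) = 9.450×10^-4 rad.

0.0541°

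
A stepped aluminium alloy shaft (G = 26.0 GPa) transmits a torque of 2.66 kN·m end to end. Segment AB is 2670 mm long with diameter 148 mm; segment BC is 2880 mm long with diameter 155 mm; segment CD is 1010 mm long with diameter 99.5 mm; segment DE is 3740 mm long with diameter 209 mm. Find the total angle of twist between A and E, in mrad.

J_AB = π(0.148)⁴/32 = 4.71×10^-5 m⁴; J_BC = π(0.155)⁴/32 = 5.67×10^-5 m⁴; J_CD = π(0.0995)⁴/32 = 9.62×10^-6 m⁴; J_DE = π(0.209)⁴/32 = 1.87×10^-4 m⁴.
θ = (T/G)·Σ L_i/J_i = (2660/26.0×10⁹)·(2.67/4.71×10^-5 + 2.88/5.67×10^-5 + 1.01/9.62×10^-6 + 3.74/1.87×10^-4) = 0.02378 rad.

23.8 mrad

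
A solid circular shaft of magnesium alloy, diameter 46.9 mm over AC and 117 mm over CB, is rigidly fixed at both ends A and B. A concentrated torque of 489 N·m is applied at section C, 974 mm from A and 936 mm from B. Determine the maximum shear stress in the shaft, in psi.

220 psi

Compatibility: T_A·a/J_AC = T_B·b/J_CB with T_A + T_B = T₀.
J_AC = 4.75×10^-7 m⁴, J_CB = 1.84×10^-5 m⁴, so T_A = T₀·(J_AC/a)/((J_AC/a)+(J_CB/b)) = 11.84 N·m, T_B = 477.2 N·m.
τ in each portion: τ_AC = 5.84×10^5 Pa, τ_CB = 1.52×10^6 Pa; maximum is in CB.
τ_max = T_CB·r/J = 477.2·0.0585/1.84×10^-5 = 1.517×10^6 Pa.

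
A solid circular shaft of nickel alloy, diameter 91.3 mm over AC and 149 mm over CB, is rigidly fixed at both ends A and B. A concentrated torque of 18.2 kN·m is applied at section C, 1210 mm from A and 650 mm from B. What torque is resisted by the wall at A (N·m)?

Compatibility: T_A·a/J_AC = T_B·b/J_CB with T_A + T_B = T₀.
J_AC = 6.82×10^-6 m⁴, J_CB = 4.84×10^-5 m⁴, so T_A = T₀·(J_AC/a)/((J_AC/a)+(J_CB/b)) = 1281 N·m, T_B = 16920 N·m.

1280 N·m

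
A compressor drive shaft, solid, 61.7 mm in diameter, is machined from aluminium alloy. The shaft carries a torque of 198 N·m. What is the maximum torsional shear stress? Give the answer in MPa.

4.29 MPa

J = πd⁴/32 = π(0.0617)⁴/32 = 1.423×10^-6 m⁴.
τ_max = T·r/J = 198.0 × 0.0309 / 1.423×10^-6 = 4.293×10^6 Pa.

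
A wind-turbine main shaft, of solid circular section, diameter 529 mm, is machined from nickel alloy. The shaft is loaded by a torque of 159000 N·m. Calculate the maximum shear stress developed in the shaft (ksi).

J = πd⁴/32 = π(0.529)⁴/32 = 7.688×10^-3 m⁴.
τ_max = T·r/J = 159000 × 0.265 / 7.688×10^-3 = 5.470×10^6 Pa.

0.793 ksi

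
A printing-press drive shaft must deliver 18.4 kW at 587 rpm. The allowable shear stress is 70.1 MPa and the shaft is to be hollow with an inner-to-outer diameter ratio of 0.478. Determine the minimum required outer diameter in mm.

28.4 mm

ω = 2π·587/60 = 61.47 rad/s, so T = P/ω = 18.4×10³ / 61.47 = 299.3 N·m.
For a hollow shaft with d_i/d_o = 0.478: τ_max = 16T/(π d_o³ (1−k⁴)), so d_o = [16T/(π τ_allow (1−k⁴))]^(1/3) = [16·299.3/(π·7.01×10^7·0.9478)]^(1/3) = 0.02842 m.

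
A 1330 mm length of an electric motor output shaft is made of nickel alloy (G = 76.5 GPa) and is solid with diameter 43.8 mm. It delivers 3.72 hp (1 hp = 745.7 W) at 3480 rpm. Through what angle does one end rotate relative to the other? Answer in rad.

3.66e-4 rad

ω = 2π·3480/60 = 364.4 rad/s, so T = P/ω = 3.72×745.7 / 364.4 = 7.612 N·m.
J = πd⁴/32 = π(0.0438)⁴/32 = 3.613×10^-7 m⁴.
θ = T·L/(G·J) = 7.612 × 1.33 / (76.5×10⁹ × 3.613×10^-7) = 3.663×10^-4 rad.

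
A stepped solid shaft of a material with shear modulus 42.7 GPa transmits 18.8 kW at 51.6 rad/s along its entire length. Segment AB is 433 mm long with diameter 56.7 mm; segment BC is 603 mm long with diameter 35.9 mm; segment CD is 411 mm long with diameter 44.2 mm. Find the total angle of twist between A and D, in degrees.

ω = 51.6 rad/s, so T = P/ω = 18.8×10³ / 51.60 = 364.3 N·m.
J_AB = π(0.0567)⁴/32 = 1.01×10^-6 m⁴; J_BC = π(0.0359)⁴/32 = 1.63×10^-7 m⁴; J_CD = π(0.0442)⁴/32 = 3.75×10^-7 m⁴.
θ = (T/G)·Σ L_i/J_i = (364.3/42.7×10⁹)·(0.433/1.01×10^-6 + 0.603/1.63×10^-7 + 0.411/3.75×10^-7) = 0.04455 rad.

2.55°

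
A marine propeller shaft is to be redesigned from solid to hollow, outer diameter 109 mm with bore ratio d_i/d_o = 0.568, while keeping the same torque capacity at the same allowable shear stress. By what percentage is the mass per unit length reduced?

27.1 %

Equal τ_max and T ⇒ the solid shaft needs d_s³ = d_o³(1−k⁴), so d_s = 109·(1−0.568⁴)^(1/3) = 105.1 mm.
Area ratio A_h/A_s = d_o²(1−k²)/d_s² = (1−k²)/(1−k⁴)^(2/3) = 0.7289.
Mass saving = 1 − 0.7289 = 27.1 %.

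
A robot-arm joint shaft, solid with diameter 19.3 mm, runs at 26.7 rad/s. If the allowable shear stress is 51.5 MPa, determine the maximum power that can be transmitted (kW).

1.94 kW

J = πd⁴/32 = π(0.0193)⁴/32 = 1.362×10^-8 m⁴.
T_max = τ_allow·J/r = 5.15×10^7 × 1.362×10^-8 / 0.00965 = 72.70 N·m.
ω = 26.7 rad/s, so P_max = T_max·ω = 1941 W.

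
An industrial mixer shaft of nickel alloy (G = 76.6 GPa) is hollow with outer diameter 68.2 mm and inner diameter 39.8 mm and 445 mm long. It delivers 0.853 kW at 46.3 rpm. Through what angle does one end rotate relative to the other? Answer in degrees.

ω = 2π·46.3/60 = 4.849 rad/s, so T = P/ω = 0.853×10³ / 4.849 = 175.9 N·m.
J = π(d_o⁴ − d_i⁴)/32 = π(0.0682⁴ − 0.0398⁴)/32 = 1.878×10^-6 m⁴.
θ = T·L/(G·J) = 175.9 × 0.445 / (76.6×10⁹ × 1.878×10^-6) = 5.443×10^-4 rad.

0.0312°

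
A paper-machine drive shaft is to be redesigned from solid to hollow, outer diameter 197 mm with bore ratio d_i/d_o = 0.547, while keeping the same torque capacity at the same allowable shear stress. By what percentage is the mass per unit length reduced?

25.4 %

Equal τ_max and T ⇒ the solid shaft needs d_s³ = d_o³(1−k⁴), so d_s = 197·(1−0.547⁴)^(1/3) = 190.9 mm.
Area ratio A_h/A_s = d_o²(1−k²)/d_s² = (1−k²)/(1−k⁴)^(2/3) = 0.7460.
Mass saving = 1 − 0.7460 = 25.4 %.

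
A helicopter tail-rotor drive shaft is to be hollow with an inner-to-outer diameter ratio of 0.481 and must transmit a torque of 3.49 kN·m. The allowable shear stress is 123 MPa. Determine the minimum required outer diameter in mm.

53.4 mm

For a hollow shaft with d_i/d_o = 0.481: τ_max = 16T/(π d_o³ (1−k⁴)), so d_o = [16T/(π τ_allow (1−k⁴))]^(1/3) = [16·3490/(π·1.23×10^8·0.9465)]^(1/3) = 0.05345 m.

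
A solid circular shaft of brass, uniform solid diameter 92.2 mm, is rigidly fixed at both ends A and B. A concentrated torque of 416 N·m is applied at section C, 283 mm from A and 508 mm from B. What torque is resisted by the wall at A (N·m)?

With uniform GJ and both ends fixed, compatibility θ_AC = θ_CB gives T_A·a = T_B·b, together with T_A + T_B = T₀.
T_A = T₀·b/(a+b) = 416.0·508/791.0 = 267.2 N·m; T_B = 148.8 N·m.

267 N·m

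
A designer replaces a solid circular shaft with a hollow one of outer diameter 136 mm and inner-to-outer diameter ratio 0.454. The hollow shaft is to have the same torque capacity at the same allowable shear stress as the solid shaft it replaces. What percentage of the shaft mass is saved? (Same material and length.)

Equal τ_max and T ⇒ the solid shaft needs d_s³ = d_o³(1−k⁴), so d_s = 136·(1−0.454⁴)^(1/3) = 134.0 mm.
Area ratio A_h/A_s = d_o²(1−k²)/d_s² = (1−k²)/(1−k⁴)^(2/3) = 0.8172.
Mass saving = 1 − 0.8172 = 18.3 %.

18.3 %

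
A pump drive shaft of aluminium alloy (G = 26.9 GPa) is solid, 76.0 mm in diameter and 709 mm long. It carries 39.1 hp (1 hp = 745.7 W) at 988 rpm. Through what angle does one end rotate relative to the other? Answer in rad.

0.00227 rad

ω = 2π·988/60 = 103.5 rad/s, so T = P/ω = 39.1×745.7 / 103.5 = 281.8 N·m.
J = πd⁴/32 = π(0.0760)⁴/32 = 3.275×10^-6 m⁴.
θ = T·L/(G·J) = 281.8 × 0.709 / (26.9×10⁹ × 3.275×10^-6) = 2.268×10^-3 rad.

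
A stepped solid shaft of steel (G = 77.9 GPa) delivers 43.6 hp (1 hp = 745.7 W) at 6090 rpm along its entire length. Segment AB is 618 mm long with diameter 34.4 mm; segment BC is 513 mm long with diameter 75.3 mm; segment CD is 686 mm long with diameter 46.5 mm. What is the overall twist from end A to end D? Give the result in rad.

ω = 2π·6090/60 = 637.7 rad/s, so T = P/ω = 43.6×745.7 / 637.7 = 50.98 N·m.
J_AB = π(0.0344)⁴/32 = 1.37×10^-7 m⁴; J_BC = π(0.0753)⁴/32 = 3.16×10^-6 m⁴; J_CD = π(0.0465)⁴/32 = 4.59×10^-7 m⁴.
θ = (T/G)·Σ L_i/J_i = (50.98/77.9×10⁹)·(0.618/1.37×10^-7 + 0.513/3.16×10^-6 + 0.686/4.59×10^-7) = 4.026×10^-3 rad.

0.00403 rad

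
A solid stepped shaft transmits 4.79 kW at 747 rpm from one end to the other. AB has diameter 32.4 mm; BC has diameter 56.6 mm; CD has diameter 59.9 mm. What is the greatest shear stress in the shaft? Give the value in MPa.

ω = 2π·747/60 = 78.23 rad/s, so T = P/ω = 4.79×10³ / 78.23 = 61.23 N·m.
Under the same torque, τ_max = 16T/(πd³) is largest where d is smallest — segment AB (d = 32.4 mm).
τ_max = 16·61.23/(π·(0.0324)³) = 9.169×10^6 Pa.

9.17 MPa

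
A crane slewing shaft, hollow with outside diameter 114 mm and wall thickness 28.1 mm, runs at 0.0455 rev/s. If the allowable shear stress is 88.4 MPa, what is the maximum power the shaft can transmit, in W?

J = π(d_o⁴ − d_i⁴)/32 = π(0.114⁴ − 0.0578⁴)/32 = 1.549×10^-5 m⁴.
T_max = τ_allow·J/r = 8.84×10^7 × 1.549×10^-5 / 0.0570 = 24020 N·m.
ω = 2π·0.0455 = 0.2859 rad/s, so P_max = T_max·ω = 6866 W.

6870 W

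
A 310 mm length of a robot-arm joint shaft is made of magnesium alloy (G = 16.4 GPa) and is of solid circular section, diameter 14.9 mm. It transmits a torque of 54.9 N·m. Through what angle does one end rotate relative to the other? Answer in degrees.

12.3°

J = πd⁴/32 = π(0.0149)⁴/32 = 4.839×10^-9 m⁴.
θ = T·L/(G·J) = 54.90 × 0.310 / (16.4×10⁹ × 4.839×10^-9) = 0.2145 rad.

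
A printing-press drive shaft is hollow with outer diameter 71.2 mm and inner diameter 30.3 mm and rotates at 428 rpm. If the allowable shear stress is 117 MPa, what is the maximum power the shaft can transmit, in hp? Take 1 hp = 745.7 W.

J = π(d_o⁴ − d_i⁴)/32 = π(0.0712⁴ − 0.0303⁴)/32 = 2.440×10^-6 m⁴.
T_max = τ_allow·J/r = 1.17×10^8 × 2.440×10^-6 / 0.0356 = 8020 N·m.
ω = 2π·428/60 = 44.82 rad/s, so P_max = T_max·ω = 3.595×10^5 W.

482 hp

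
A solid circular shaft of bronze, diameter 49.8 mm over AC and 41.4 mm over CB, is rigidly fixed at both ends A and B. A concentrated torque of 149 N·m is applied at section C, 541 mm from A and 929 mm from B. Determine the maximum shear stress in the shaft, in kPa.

4810 kPa

Compatibility: T_A·a/J_AC = T_B·b/J_CB with T_A + T_B = T₀.
J_AC = 6.04×10^-7 m⁴, J_CB = 2.88×10^-7 m⁴, so T_A = T₀·(J_AC/a)/((J_AC/a)+(J_CB/b)) = 116.6 N·m, T_B = 32.42 N·m.
τ in each portion: τ_AC = 4.81×10^6 Pa, τ_CB = 2.33×10^6 Pa; maximum is in AC.
τ_max = T_AC·r/J = 116.6·0.0249/6.04×10^-7 = 4.807×10^6 Pa.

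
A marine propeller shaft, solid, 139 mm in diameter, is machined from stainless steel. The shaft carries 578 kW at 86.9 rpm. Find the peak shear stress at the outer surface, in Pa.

1.20e8 Pa

ω = 2π·86.9/60 = 9.100 rad/s, so T = P/ω = 578×10³ / 9.100 = 63520 N·m.
J = πd⁴/32 = π(0.139)⁴/32 = 3.665×10^-5 m⁴.
τ_max = T·r/J = 63520 × 0.0695 / 3.665×10^-5 = 1.204×10^8 Pa.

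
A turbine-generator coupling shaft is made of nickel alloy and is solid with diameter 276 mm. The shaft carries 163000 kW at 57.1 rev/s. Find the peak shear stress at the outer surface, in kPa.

ω = 2π·57.1 = 358.8 rad/s, so T = P/ω = 163000×10³ / 358.8 = 454300 N·m.
J = πd⁴/32 = π(0.276)⁴/32 = 5.697×10^-4 m⁴.
τ_max = T·r/J = 454300 × 0.138 / 5.697×10^-4 = 1.101×10^8 Pa.

110000 kPa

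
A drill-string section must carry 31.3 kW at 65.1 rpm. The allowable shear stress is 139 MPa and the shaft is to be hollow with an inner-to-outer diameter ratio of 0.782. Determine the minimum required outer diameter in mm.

ω = 2π·65.1/60 = 6.817 rad/s, so T = P/ω = 31.3×10³ / 6.817 = 4591 N·m.
For a hollow shaft with d_i/d_o = 0.782: τ_max = 16T/(π d_o³ (1−k⁴)), so d_o = [16T/(π τ_allow (1−k⁴))]^(1/3) = [16·4591/(π·1.39×10^8·0.6260)]^(1/3) = 0.06453 m.

64.5 mm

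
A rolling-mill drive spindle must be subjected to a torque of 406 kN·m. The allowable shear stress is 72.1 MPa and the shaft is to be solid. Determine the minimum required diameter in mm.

For a solid shaft τ_max = 16T/(πd³), so d = (16T/(π τ_allow))^(1/3) = (16·406000/(π·7.21×10^7))^(1/3) = 0.3061 m.

306 mm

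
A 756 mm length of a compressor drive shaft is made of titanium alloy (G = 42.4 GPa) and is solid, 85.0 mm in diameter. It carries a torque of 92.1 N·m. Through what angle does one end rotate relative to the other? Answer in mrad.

J = πd⁴/32 = π(0.0850)⁴/32 = 5.125×10^-6 m⁴.
θ = T·L/(G·J) = 92.10 × 0.756 / (42.4×10⁹ × 5.125×10^-6) = 3.204×10^-4 rad.

0.320 mrad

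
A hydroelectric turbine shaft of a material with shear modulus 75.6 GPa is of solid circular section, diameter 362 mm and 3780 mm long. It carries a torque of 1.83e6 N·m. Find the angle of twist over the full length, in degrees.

J = πd⁴/32 = π(0.362)⁴/32 = 1.686×10^-3 m⁴.
θ = T·L/(G·J) = 1.830e6 × 3.78 / (75.6×10⁹ × 1.686×10^-3) = 0.05427 rad.

3.11°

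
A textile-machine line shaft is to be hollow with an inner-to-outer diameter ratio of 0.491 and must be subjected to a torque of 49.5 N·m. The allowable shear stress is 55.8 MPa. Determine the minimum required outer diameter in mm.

For a hollow shaft with d_i/d_o = 0.491: τ_max = 16T/(π d_o³ (1−k⁴)), so d_o = [16T/(π τ_allow (1−k⁴))]^(1/3) = [16·49.50/(π·5.58×10^7·0.9419)]^(1/3) = 0.01686 m.

16.9 mm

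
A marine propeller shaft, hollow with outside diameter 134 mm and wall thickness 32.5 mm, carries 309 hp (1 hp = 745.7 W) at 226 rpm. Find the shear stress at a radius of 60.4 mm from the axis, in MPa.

ω = 2π·226/60 = 23.67 rad/s, so T = P/ω = 309×745.7 / 23.67 = 9736 N·m.
J = π(d_o⁴ − d_i⁴)/32 = π(0.134⁴ − 0.0690⁴)/32 = 2.943×10^-5 m⁴.
Shear stress varies linearly with radius: τ = T·r/J = 9736 × 0.0604 / 2.943×10^-5 = 1.998×10^7 Pa.

20.0 MPa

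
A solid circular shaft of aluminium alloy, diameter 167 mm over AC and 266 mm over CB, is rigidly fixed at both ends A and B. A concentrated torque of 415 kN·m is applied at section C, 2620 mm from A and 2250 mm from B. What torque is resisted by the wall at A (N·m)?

48900 N·m

Compatibility: T_A·a/J_AC = T_B·b/J_CB with T_A + T_B = T₀.
J_AC = 7.64×10^-5 m⁴, J_CB = 4.92×10^-4 m⁴, so T_A = T₀·(J_AC/a)/((J_AC/a)+(J_CB/b)) = 48850 N·m, T_B = 366100 N·m.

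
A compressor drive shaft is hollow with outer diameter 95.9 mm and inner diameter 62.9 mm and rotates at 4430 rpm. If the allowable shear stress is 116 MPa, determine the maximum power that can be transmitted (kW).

7590 kW

J = π(d_o⁴ − d_i⁴)/32 = π(0.0959⁴ − 0.0629⁴)/32 = 6.767×10^-6 m⁴.
T_max = τ_allow·J/r = 1.16×10^8 × 6.767×10^-6 / 0.0479 = 16370 N·m.
ω = 2π·4430/60 = 463.9 rad/s, so P_max = T_max·ω = 7.594×10^6 W.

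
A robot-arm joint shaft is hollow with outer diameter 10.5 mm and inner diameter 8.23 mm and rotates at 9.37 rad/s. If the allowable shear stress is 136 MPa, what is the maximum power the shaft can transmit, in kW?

0.180 kW

J = π(d_o⁴ − d_i⁴)/32 = π(0.0105⁴ − 0.00823⁴)/32 = 7.429×10^-10 m⁴.
T_max = τ_allow·J/r = 1.36×10^8 × 7.429×10^-10 / 0.00525 = 19.25 N·m.
ω = 9.37 rad/s, so P_max = T_max·ω = 180.3 W.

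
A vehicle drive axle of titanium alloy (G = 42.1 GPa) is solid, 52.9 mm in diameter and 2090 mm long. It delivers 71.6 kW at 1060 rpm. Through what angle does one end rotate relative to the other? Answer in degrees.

ω = 2π·1060/60 = 111.0 rad/s, so T = P/ω = 71.6×10³ / 111.0 = 645.0 N·m.
J = πd⁴/32 = π(0.0529)⁴/32 = 7.688×10^-7 m⁴.
θ = T·L/(G·J) = 645.0 × 2.09 / (42.1×10⁹ × 7.688×10^-7) = 0.04165 rad.

2.39°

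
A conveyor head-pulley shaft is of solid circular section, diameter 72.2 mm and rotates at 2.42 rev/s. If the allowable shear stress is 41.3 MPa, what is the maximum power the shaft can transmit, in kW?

J = πd⁴/32 = π(0.0722)⁴/32 = 2.668×10^-6 m⁴.
T_max = τ_allow·J/r = 4.13×10^7 × 2.668×10^-6 / 0.0361 = 3052 N·m.
ω = 2π·2.42 = 15.21 rad/s, so P_max = T_max·ω = 4.641×10^4 W.

46.4 kW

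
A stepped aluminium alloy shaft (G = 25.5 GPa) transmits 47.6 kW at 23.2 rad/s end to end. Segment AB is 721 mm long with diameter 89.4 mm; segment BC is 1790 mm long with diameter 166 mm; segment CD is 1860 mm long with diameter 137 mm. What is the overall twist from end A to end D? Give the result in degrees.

0.889°

ω = 23.2 rad/s, so T = P/ω = 47.6×10³ / 23.20 = 2052 N·m.
J_AB = π(0.0894)⁴/32 = 6.27×10^-6 m⁴; J_BC = π(0.166)⁴/32 = 7.45×10^-5 m⁴; J_CD = π(0.137)⁴/32 = 3.46×10^-5 m⁴.
θ = (T/G)·Σ L_i/J_i = (2052/25.5×10⁹)·(0.721/6.27×10^-6 + 1.79/7.45×10^-5 + 1.86/3.46×10^-5) = 0.01551 rad.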